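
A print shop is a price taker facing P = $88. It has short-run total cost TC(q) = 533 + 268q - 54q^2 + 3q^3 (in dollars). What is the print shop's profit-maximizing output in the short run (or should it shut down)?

From TC, MC = TC'(q) = 268 - 108q + 9q^2 and AVC = VC/q = 268 - 54q + 3q^2.
AVC hits its minimum where MC = AVC, at q = 9, giving min AVC = 268 - 54·9 + 3·9^2 = $25.
Because $88 ≥ $25, revenue can cover variable cost; the firm operates.
Solving P = MC: 180 - 108q + 9q^2 = 0 ⇒ q = 2 or 10. On the upward-sloping branch, q* = 10.
Check: AVC at q = 10 is $28 ≤ P, so revenue covers variable cost.
Profit = P·q − TC = 88·10 − 813 = $67.

Produce at q = 10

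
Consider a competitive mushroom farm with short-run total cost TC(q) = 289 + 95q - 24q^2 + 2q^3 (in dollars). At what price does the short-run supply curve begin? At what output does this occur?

The shutdown price is the minimum of AVC. VC = 95q - 24q^2 + 2q^3, so AVC = 95 - 24q + 2q^2.
dAVC/dq = -24 + 4q = 0 gives q = 6. min AVC = 95 - 24·6 + 2·6^2 = 23.
The firm shuts down for any P below $23.

$23 per unit, at q = 6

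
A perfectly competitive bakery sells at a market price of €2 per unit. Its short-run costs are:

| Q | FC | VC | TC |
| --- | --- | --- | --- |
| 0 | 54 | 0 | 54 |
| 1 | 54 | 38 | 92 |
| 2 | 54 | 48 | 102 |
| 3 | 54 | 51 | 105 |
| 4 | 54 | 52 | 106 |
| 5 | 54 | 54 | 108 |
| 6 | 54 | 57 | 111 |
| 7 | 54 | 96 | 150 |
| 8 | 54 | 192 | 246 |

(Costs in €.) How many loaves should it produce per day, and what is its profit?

Profit at each row (π = 2Q − TC): Q=0: -54; Q=1: -90; Q=2: -98; Q=3: -99; Q=4: -98; Q=5: -98; Q=6: -99; Q=7: -136; Q=8: -230.
Profit is highest at Q = 0. Equivalently, the lowest AVC in the table is 57/6 ≈ €9.50 at Q = 6, and P = €2 falls below it — price never covers variable cost, so the firm shuts down and loses only its fixed cost.

Q = 0 (shut down); profit = -€54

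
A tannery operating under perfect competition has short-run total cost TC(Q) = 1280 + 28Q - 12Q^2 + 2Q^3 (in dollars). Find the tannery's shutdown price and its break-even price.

AVC = 28 - 12Q + 2Q^2; minimized at Q = 3, giving min AVC = $10. That is the shutdown price.
ATC = 1280/Q + 28 - 12Q + 2Q^2. Setting dATC/dQ = −1280/Q^2 − 12 + 4Q = 0 gives Q = 8 (since 4·8^3 − 12·8^2 = 1280).
min ATC = 1280/8 + 28 − 12·8 + 2·8^2 = $220. That is the break-even price.
For $10 ≤ P < $220 the firm produces at a loss; below $10 it shuts down.

Shutdown price = $10; break-even price = $220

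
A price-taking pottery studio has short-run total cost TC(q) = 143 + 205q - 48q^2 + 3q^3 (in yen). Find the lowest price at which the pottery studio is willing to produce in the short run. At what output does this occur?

The firm shuts down when price falls below the minimum of average variable cost. AVC = VC/q = 205 - 48q + 3q^2.
dAVC/dq = -48 + 6q = 0 gives q = 8. min AVC = 205 - 48·8 + 3·8^2 = 13.
For P < ¥13 the firm produces nothing.

¥13 per unit, at q = 8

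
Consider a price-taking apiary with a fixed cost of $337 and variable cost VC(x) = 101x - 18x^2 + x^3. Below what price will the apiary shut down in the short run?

$20 per unit

The firm shuts down when price falls below the minimum of average variable cost. AVC = VC/x = 101 - 18x + x^2.
dAVC/dx = -18 + 2x = 0 gives x = 9. min AVC = 101 - 18·9 + 9^2 = 20.
For P < $20 the firm produces nothing.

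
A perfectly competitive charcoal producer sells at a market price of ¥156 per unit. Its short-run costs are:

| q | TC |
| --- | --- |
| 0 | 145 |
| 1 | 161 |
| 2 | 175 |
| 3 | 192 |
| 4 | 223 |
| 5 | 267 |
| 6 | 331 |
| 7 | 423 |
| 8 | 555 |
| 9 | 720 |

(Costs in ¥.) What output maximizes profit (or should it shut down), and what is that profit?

Tabulate TR − TC: q=0: -145; q=1: -5; q=2: 137; q=3: 276; q=4: 401; q=5: 513; q=6: 605; q=7: 669; q=8: 693; q=9: 684.
Profit is maximized at q = 8. AVC there is 410/8 = ¥51.25 ≤ P, so producing beats shutting down (which would give -¥145).

q = 8; profit = ¥693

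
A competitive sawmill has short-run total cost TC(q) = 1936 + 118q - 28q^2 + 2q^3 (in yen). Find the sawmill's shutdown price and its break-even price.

AVC = 118 - 28q + 2q^2; minimized at q = 7, giving min AVC = ¥20. That is the shutdown price.
ATC = 1936/q + 118 - 28q + 2q^2. Setting dATC/dq = −1936/q^2 − 28 + 4q = 0 gives q = 11 (since 4·11^3 − 28·11^2 = 1936).
min ATC = 1936/11 + 118 − 28·11 + 2·11^2 = ¥228. That is the break-even price.
Between these two prices the firm operates at a loss; above ¥228 it earns a profit.

Shutdown price = ¥20; break-even price = ¥228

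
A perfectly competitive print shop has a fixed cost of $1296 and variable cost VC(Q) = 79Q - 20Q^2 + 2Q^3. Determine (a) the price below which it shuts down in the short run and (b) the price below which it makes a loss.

Shutdown price = min AVC. AVC = 79 - 20Q + 2Q^2, with vertex at Q = 5 and minimum $29.
ATC = 1296/Q + 79 - 20Q + 2Q^2. Setting dATC/dQ = −1296/Q^2 − 20 + 4Q = 0 gives Q = 9 (since 4·9^3 − 20·9^2 = 1296).
min ATC = 1296/9 + 79 − 20·9 + 2·9^2 = $205. That is the break-even price.
For $29 ≤ P < $205 the firm produces at a loss; below $29 it shuts down.

Shutdown price = $29; break-even price = $205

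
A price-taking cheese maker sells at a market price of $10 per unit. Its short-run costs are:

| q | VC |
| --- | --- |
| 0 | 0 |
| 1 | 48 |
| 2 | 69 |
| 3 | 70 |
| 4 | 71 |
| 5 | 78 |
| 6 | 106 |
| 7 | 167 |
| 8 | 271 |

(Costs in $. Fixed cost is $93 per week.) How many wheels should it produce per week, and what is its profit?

q = 0 (shut down); profit = -$93

Compute π = P·q − TC at each output: q=0: -93; q=1: -131; q=2: -142; q=3: -133; q=4: -124; q=5: -121; q=6: -139; q=7: -190; q=8: -284.
Profit is highest at q = 0. Equivalently, the lowest AVC in the table is 78/5 ≈ $15.60 at q = 5, and P = $10 falls below it — price never covers variable cost, so the firm shuts down and loses only its fixed cost.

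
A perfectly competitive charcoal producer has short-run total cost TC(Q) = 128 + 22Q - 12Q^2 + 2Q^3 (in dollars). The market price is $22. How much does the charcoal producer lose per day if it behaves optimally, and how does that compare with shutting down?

AVC = 22 - 12Q + 2Q^2; min AVC = $4 at Q = 3. Since P = $22 ≥ min AVC, the firm produces.
With MC = 22 - 24Q + 6Q^2, P = MC on the upward-sloping part at Q* = 4.
TR = 22·4 = 88. TC = 128 + 24 = 152. Profit = 88 − 152 = -$64.
That loss of $64 beats the $128 the firm would lose by shutting down; producing recovers $64 of fixed cost.

Profit = -$64 at Q = 4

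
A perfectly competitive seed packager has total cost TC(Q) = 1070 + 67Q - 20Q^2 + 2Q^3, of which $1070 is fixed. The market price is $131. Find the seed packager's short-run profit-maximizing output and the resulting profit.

Profit = -$302 at Q = 8

AVC = 67 - 20Q + 2Q^2; min AVC = $17 at Q = 5. Since P = $131 ≥ min AVC, the firm produces.
MC = 67 - 40Q + 6Q^2. Setting P = MC and taking the root on the rising branch gives Q* = 8.
TR = 131·8 = 1048. TC = 1070 + 280 = 1350. Profit = 1048 − 1350 = -$302.
By producing, the firm covers all variable cost plus $768 of fixed cost; shutting down would lose the full $1070.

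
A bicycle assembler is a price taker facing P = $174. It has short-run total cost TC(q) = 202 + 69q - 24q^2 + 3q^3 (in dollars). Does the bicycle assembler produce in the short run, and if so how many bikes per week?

Strip out fixed cost: VC = 69q - 24q^2 + 3q^3. Then AVC = 69 - 24q + 3q^2 and MC = 69 - 48q + 9q^2.
AVC hits its minimum where MC = AVC, at q = 4, giving min AVC = 69 - 24·4 + 3·4^2 = $21.
P = $174 exceeds min AVC = $21, so the firm stays open.
Set P = MC: 174 = 69 - 48q + 9q^2 → -105 - 48q + 9q^2 = 0. The roots are q = -5/3 and q = 7; the profit-maximizing output is on the rising part of MC, so q* = 7.
Check: AVC at q = 7 is $48 ≤ P, so revenue covers variable cost.
Profit = P·q − TC = 174·7 − 538 = $680.

Produce at q = 7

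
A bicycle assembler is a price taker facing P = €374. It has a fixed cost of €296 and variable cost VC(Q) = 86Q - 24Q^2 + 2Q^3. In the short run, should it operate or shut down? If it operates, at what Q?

Strip out fixed cost: VC = 86Q - 24Q^2 + 2Q^3. Then AVC = 86 - 24Q + 2Q^2 and MC = 86 - 48Q + 6Q^2.
The AVC parabola has its vertex at Q = 24/4 = 6, where AVC = 86 - 24·6 + 2·6^2 = €14.
Since P = €374 ≥ min AVC = €14, price covers variable cost and the firm should produce.
Solving P = MC: -288 - 48Q + 6Q^2 = 0 ⇒ Q = -4 or 12. On the upward-sloping branch, Q* = 12.
Check: AVC at Q = 12 is €86 ≤ P, so revenue covers variable cost.
Profit = P·Q − TC = 374·12 − 1328 = €3160.

Produce at Q = 12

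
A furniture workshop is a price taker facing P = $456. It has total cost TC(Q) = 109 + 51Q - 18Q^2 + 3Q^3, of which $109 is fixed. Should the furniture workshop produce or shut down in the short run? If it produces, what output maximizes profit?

Produce at Q = 9

Strip out fixed cost: VC = 51Q - 18Q^2 + 3Q^3. Then AVC = 51 - 18Q + 3Q^2 and MC = 51 - 36Q + 9Q^2.
The AVC parabola has its vertex at Q = 18/6 = 3, where AVC = 51 - 18·3 + 3·3^2 = $24.
Since P = $456 ≥ min AVC = $24, price covers variable cost and the firm should produce.
Set P = MC: 456 = 51 - 36Q + 9Q^2 → -405 - 36Q + 9Q^2 = 0. The roots are Q = -5 and Q = 9; the profit-maximizing output is on the rising part of MC, so Q* = 9.
Check: AVC at Q = 9 is $132 ≤ P, so revenue covers variable cost.
Profit = P·Q − TC = 456·9 − 1297 = $2807.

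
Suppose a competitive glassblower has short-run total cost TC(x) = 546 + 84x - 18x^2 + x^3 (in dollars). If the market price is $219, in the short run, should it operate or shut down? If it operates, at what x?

Produce at x = 15

From TC, MC = TC'(x) = 84 - 36x + 3x^2 and AVC = VC/x = 84 - 18x + x^2.
AVC is minimized where dAVC/dx = -18 + 2x = 0, at x = 9; min AVC = 84 - 18·9 + 9^2 = $3.
Because $219 ≥ $3, revenue can cover variable cost; the firm operates.
Set P = MC: 219 = 84 - 36x + 3x^2 → -135 - 36x + 3x^2 = 0. The roots are x = -3 and x = 15; the profit-maximizing output is on the rising part of MC, so x* = 15.
Check: AVC at x = 15 is $39 ≤ P, so revenue covers variable cost.
Profit = P·x − TC = 219·15 − 1131 = $2154.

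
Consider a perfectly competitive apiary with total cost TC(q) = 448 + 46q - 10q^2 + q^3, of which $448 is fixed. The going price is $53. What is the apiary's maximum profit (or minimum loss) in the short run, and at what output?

Profit = -$252 at q = 7

AVC = 46 - 10q + q^2; min AVC = $21 at q = 5. Since P = $53 ≥ min AVC, the firm produces.
With MC = 46 - 20q + 3q^2, P = MC on the upward-sloping part at q* = 7.
TR = 53·7 = 371. TC = 448 + 175 = 623. Profit = 371 − 623 = -$252.
That loss of $252 beats the $448 the firm would lose by shutting down; producing recovers $196 of fixed cost.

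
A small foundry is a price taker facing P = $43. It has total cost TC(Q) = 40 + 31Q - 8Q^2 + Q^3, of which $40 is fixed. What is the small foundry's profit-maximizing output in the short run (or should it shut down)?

Variable cost is VC = 31Q - 8Q^2 + Q^3, so AVC = VC/Q = 31 - 8Q + Q^2 and MC = dTC/dQ = 31 - 16Q + 3Q^2.
AVC hits its minimum where MC = AVC, at Q = 4, giving min AVC = 31 - 8·4 + 4^2 = $15.
Because $43 ≥ $15, revenue can cover variable cost; the firm operates.
Set P = MC: 43 = 31 - 16Q + 3Q^2 → -12 - 16Q + 3Q^2 = 0. The roots are Q = -2/3 and Q = 6; the profit-maximizing output is on the rising part of MC, so Q* = 6.
Check: AVC at Q = 6 is $19 ≤ P, so revenue covers variable cost.
Profit = P·Q − TC = 43·6 − 154 = $104.

Produce at Q = 6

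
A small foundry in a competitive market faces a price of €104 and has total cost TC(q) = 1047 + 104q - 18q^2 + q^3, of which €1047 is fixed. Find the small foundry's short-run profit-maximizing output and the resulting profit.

Profit = -€183 at q = 12

AVC = 104 - 18q + q^2; min AVC = €23 at q = 9. Since P = €104 ≥ min AVC, the firm produces.
MC = 104 - 36q + 3q^2. Setting P = MC and taking the root on the rising branch gives q* = 12.
TR = 104·12 = 1248. TC = 1047 + 384 = 1431. Profit = 1248 − 1431 = -€183.
Shutting down would mean losing the fixed cost of €1047, so operating at a loss of €183 is better by €864.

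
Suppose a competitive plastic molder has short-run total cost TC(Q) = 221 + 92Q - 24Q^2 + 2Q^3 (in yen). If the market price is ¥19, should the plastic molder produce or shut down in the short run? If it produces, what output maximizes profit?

Shut down

Variable cost is VC = 92Q - 24Q^2 + 2Q^3, so AVC = VC/Q = 92 - 24Q + 2Q^2 and MC = dTC/dQ = 92 - 48Q + 6Q^2.
The AVC parabola has its vertex at Q = 24/4 = 6, where AVC = 92 - 24·6 + 2·6^2 = ¥20.
With P < min AVC (¥19 < ¥20), every unit sold adds to the loss.
Shutting down limits the loss to fixed cost, ¥221.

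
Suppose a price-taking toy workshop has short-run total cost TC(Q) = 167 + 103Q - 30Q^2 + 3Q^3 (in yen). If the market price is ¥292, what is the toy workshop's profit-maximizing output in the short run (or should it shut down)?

Produce at Q = 9

Variable cost is VC = 103Q - 30Q^2 + 3Q^3, so AVC = VC/Q = 103 - 30Q + 3Q^2 and MC = dTC/dQ = 103 - 60Q + 9Q^2.
AVC is minimized where dAVC/dQ = -30 + 6Q = 0, at Q = 5; min AVC = 103 - 30·5 + 3·5^2 = ¥28.
Because ¥292 ≥ ¥28, revenue can cover variable cost; the firm operates.
Solving P = MC: -189 - 60Q + 9Q^2 = 0 ⇒ Q = -7/3 or 9. On the upward-sloping branch, Q* = 9.
Check: AVC at Q = 9 is ¥76 ≤ P, so revenue covers variable cost.
Profit = P·Q − TC = 292·9 − 851 = ¥1777.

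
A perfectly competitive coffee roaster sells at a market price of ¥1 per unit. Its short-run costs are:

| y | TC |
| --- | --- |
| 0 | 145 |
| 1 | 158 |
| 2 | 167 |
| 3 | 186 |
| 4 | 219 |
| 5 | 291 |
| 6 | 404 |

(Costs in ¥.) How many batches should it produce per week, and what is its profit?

y = 0 (shut down); profit = -¥145

Tabulate TR − TC: y=0: -145; y=1: -157; y=2: -165; y=3: -183; y=4: -215; y=5: -286; y=6: -398.
Profit is highest at y = 0. Equivalently, the lowest AVC in the table is 22/2 ≈ ¥11 at y = 2, and P = ¥1 falls below it — price never covers variable cost, so the firm shuts down and loses only its fixed cost.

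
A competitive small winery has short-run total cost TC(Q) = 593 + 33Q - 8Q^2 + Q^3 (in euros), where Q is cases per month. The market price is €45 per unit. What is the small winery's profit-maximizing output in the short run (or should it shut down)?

Produce at Q = 6

From TC, MC = TC'(Q) = 33 - 16Q + 3Q^2 and AVC = VC/Q = 33 - 8Q + Q^2.
The AVC parabola has its vertex at Q = 8/2 = 4, where AVC = 33 - 8·4 + 4^2 = €17.
Because €45 ≥ €17, revenue can cover variable cost; the firm operates.
P = MC gives -12 - 16Q + 3Q^2 = 0, with roots -2/3 and 6. Take the larger (rising MC): Q* = 6.
Check: AVC at Q = 6 is €21 ≤ P, so revenue covers variable cost.
Profit = P·Q − TC = 45·6 − 719 = -€449, a loss, but smaller than the €593 fixed cost the firm would lose by shutting down.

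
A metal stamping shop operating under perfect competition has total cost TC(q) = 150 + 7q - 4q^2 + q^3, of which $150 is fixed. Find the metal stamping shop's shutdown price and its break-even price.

AVC = 7 - 4q + q^2; minimized at q = 2, giving min AVC = $3. That is the shutdown price.
ATC = 150/q + 7 - 4q + q^2. Setting dATC/dq = −150/q^2 − 4 + 2q = 0 gives q = 5 (since 2·5^3 − 4·5^2 = 150).
min ATC = 150/5 + 7 − 4·5 + 5^2 = $42. That is the break-even price.
Between these two prices the firm operates at a loss; above $42 it earns a profit.

Shutdown price = $3; break-even price = $42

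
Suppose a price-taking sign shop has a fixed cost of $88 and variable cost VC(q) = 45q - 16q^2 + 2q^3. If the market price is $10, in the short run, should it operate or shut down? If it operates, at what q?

Shut down

Strip out fixed cost: VC = 45q - 16q^2 + 2q^3. Then AVC = 45 - 16q + 2q^2 and MC = 45 - 32q + 6q^2.
AVC is minimized where dAVC/dq = -16 + 4q = 0, at q = 4; min AVC = 45 - 16·4 + 2·4^2 = $13.
Since P = $10 < min AVC = $13, price fails to cover variable cost at any output.
Shutting down limits the loss to fixed cost, $88.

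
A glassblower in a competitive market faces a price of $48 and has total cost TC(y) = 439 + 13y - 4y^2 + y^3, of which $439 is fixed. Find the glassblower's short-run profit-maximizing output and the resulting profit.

AVC = 13 - 4y + y^2; min AVC = $9 at y = 2. Since P = $48 ≥ min AVC, the firm produces.
With MC = 13 - 8y + 3y^2, P = MC on the upward-sloping part at y* = 5.
TR = 48·5 = 240. TC = 439 + 90 = 529. Profit = 240 − 529 = -$289.
Shutting down would mean losing the fixed cost of $439, so operating at a loss of $289 is better by $150.

Profit = -$289 at y = 5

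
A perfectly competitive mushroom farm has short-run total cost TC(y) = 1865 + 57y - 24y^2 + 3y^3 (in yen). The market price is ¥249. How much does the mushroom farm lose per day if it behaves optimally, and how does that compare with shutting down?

Profit = -¥329 at y = 8

AVC = 57 - 24y + 3y^2; min AVC = ¥9 at y = 4. Since P = ¥249 ≥ min AVC, the firm produces.
With MC = 57 - 48y + 9y^2, P = MC on the upward-sloping part at y* = 8.
TR = 249·8 = 1992. TC = 1865 + 456 = 2321. Profit = 1992 − 2321 = -¥329.
By producing, the firm covers all variable cost plus ¥1536 of fixed cost; shutting down would lose the full ¥1865.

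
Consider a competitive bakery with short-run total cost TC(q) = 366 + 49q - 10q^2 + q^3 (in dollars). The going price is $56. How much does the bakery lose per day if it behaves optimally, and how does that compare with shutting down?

Profit = -$170 at q = 7

AVC = 49 - 10q + q^2; min AVC = $24 at q = 5. Since P = $56 ≥ min AVC, the firm produces.
MC = 49 - 20q + 3q^2. Setting P = MC and taking the root on the rising branch gives q* = 7.
TR = 56·7 = 392. TC = 366 + 196 = 562. Profit = 392 − 562 = -$170.
That loss of $170 beats the $366 the firm would lose by shutting down; producing recovers $196 of fixed cost.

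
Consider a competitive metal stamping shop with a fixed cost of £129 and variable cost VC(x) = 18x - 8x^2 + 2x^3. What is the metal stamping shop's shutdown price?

£10 per unit

The shutdown price is the minimum of AVC. VC = 18x - 8x^2 + 2x^3, so AVC = 18 - 8x + 2x^2.
dAVC/dx = -8 + 4x = 0 gives x = 2. min AVC = 18 - 8·2 + 2·2^2 = 10.
So the shutdown price is £10.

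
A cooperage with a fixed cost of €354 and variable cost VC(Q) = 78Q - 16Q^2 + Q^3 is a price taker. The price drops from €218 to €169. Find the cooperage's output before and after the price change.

Output falls from 14 to 13

AVC = 78 - 16Q + Q^2, minimized at Q = 8 where min AVC = €14. MC = 78 - 32Q + 3Q^2.
At P = €218 ≥ min AVC, set P = MC on the rising branch: Q = 14.
At P = €169 ≥ min AVC, set P = MC: Q = 13. The firm stays open but cuts output.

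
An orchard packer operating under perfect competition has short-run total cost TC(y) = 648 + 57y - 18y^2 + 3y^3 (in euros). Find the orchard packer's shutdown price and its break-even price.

Shutdown price = €30; break-even price = €165

AVC = 57 - 18y + 3y^2; minimized at y = 3, giving min AVC = €30. That is the shutdown price.
ATC = 648/y + 57 - 18y + 3y^2. Setting dATC/dy = −648/y^2 − 18 + 6y = 0 gives y = 6 (since 6·6^3 − 18·6^2 = 648).
min ATC = 648/6 + 57 − 18·6 + 3·6^2 = €165. That is the break-even price.
For €30 ≤ P < €165 the firm produces at a loss; below €30 it shuts down.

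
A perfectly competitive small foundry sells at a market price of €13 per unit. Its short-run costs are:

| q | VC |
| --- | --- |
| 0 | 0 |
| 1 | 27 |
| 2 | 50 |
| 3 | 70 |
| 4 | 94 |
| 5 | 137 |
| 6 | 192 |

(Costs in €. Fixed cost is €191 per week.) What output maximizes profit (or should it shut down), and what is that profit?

Profit at each row (π = 13q − TC): q=0: -191; q=1: -205; q=2: -215; q=3: -222; q=4: -233; q=5: -263; q=6: -305.
Profit is highest at q = 0. Equivalently, the lowest AVC in the table is 70/3 ≈ €23.33 at q = 3, and P = €13 falls below it — price never covers variable cost, so the firm shuts down and loses only its fixed cost.

q = 0 (shut down); profit = -€191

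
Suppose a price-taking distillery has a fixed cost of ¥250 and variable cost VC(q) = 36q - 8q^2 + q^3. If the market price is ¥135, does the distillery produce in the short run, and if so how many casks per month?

Produce at q = 9

From TC, MC = TC'(q) = 36 - 16q + 3q^2 and AVC = VC/q = 36 - 8q + q^2.
AVC is minimized where dAVC/dq = -8 + 2q = 0, at q = 4; min AVC = 36 - 8·4 + 4^2 = ¥20.
Because ¥135 ≥ ¥20, revenue can cover variable cost; the firm operates.
Set P = MC: 135 = 36 - 16q + 3q^2 → -99 - 16q + 3q^2 = 0. The roots are q = -11/3 and q = 9; the profit-maximizing output is on the rising part of MC, so q* = 9.
Check: AVC at q = 9 is ¥45 ≤ P, so revenue covers variable cost.
Profit = P·q − TC = 135·9 − 655 = ¥560.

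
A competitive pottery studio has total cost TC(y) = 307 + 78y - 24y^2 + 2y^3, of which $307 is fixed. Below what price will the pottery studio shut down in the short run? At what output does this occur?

$6 per unit, at y = 6

Short-run supply begins at min AVC. From VC = 78y - 24y^2 + 2y^3, AVC = 78 - 24y + 2y^2.
At the minimum of AVC, MC = AVC. MC = 78 - 48y + 6y^2; setting MC = AVC gives 4y^2 - 24y = 0, so y = 6. min AVC = 6.
So the shutdown price is $6.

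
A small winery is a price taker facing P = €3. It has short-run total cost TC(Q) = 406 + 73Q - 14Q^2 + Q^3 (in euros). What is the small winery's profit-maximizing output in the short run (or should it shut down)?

From TC, MC = TC'(Q) = 73 - 28Q + 3Q^2 and AVC = VC/Q = 73 - 14Q + Q^2.
AVC is minimized where dAVC/dQ = -14 + 2Q = 0, at Q = 7; min AVC = 73 - 14·7 + 7^2 = €24.
With P < min AVC (€3 < €24), every unit sold adds to the loss.
Best response: produce nothing and absorb the €406 fixed cost.

Shut down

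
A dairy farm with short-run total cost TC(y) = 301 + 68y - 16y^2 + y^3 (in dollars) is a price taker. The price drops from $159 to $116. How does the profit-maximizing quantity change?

AVC = 68 - 16y + y^2, minimized at y = 8 where min AVC = $4. MC = 68 - 32y + 3y^2.
At P = $159 ≥ min AVC, set P = MC on the rising branch: y = 13.
At P = $116 ≥ min AVC, set P = MC: y = 12. The firm stays open but cuts output.

Output falls from 13 to 12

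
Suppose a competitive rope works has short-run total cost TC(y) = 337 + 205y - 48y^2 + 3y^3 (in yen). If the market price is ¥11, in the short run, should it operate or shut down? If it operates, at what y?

From TC, MC = TC'(y) = 205 - 96y + 9y^2 and AVC = VC/y = 205 - 48y + 3y^2.
The AVC parabola has its vertex at y = 48/6 = 8, where AVC = 205 - 48·8 + 3·8^2 = ¥13.
P = ¥11 lies below min AVC = ¥13; no output level covers variable cost.
Shutting down limits the loss to fixed cost, ¥337.

Shut down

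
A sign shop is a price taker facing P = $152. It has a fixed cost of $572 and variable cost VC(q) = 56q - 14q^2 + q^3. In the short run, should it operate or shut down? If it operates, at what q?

Strip out fixed cost: VC = 56q - 14q^2 + q^3. Then AVC = 56 - 14q + q^2 and MC = 56 - 28q + 3q^2.
AVC is minimized where dAVC/dq = -14 + 2q = 0, at q = 7; min AVC = 56 - 14·7 + 7^2 = $7.
Because $152 ≥ $7, revenue can cover variable cost; the firm operates.
Solving P = MC: -96 - 28q + 3q^2 = 0 ⇒ q = -8/3 or 12. On the upward-sloping branch, q* = 12.
Check: AVC at q = 12 is $32 ≤ P, so revenue covers variable cost.
Profit = P·q − TC = 152·12 − 956 = $868.

Produce at q = 12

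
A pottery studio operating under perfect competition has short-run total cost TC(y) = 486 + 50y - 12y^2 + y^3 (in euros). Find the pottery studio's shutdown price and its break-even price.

Shutdown price = min AVC. AVC = 50 - 12y + y^2, with vertex at y = 6 and minimum €14.
ATC = 486/y + 50 - 12y + y^2. Setting dATC/dy = −486/y^2 − 12 + 2y = 0 gives y = 9 (since 2·9^3 − 12·9^2 = 486).
min ATC = 486/9 + 50 − 12·9 + 9^2 = €77. That is the break-even price.
Between these two prices the firm operates at a loss; above €77 it earns a profit.

Shutdown price = €14; break-even price = €77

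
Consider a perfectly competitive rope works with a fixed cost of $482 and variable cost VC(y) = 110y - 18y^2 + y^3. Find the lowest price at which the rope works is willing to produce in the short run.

$29 per unit

Short-run supply begins at min AVC. From VC = 110y - 18y^2 + y^3, AVC = 110 - 18y + y^2.
dAVC/dy = -18 + 2y = 0 gives y = 9. min AVC = 110 - 18·9 + 9^2 = 29.
So the shutdown price is $29.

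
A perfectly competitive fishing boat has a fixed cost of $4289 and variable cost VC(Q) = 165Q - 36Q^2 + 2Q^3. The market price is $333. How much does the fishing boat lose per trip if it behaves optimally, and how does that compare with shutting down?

Profit = -$369 at Q = 14

AVC = 165 - 36Q + 2Q^2; min AVC = $3 at Q = 9. Since P = $333 ≥ min AVC, the firm produces.
MC = 165 - 72Q + 6Q^2. Setting P = MC and taking the root on the rising branch gives Q* = 14.
TR = 333·14 = 4662. TC = 4289 + 742 = 5031. Profit = 4662 − 5031 = -$369.
By producing, the firm covers all variable cost plus $3920 of fixed cost; shutting down would lose the full $4289.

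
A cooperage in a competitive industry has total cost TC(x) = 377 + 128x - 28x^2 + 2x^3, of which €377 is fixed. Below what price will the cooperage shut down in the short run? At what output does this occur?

€30 per unit, at x = 7

Short-run supply begins at min AVC. From VC = 128x - 28x^2 + 2x^3, AVC = 128 - 28x + 2x^2.
At the minimum of AVC, MC = AVC. MC = 128 - 56x + 6x^2; setting MC = AVC gives 4x^2 - 28x = 0, so x = 7. min AVC = 30.
The firm shuts down for any P below €30.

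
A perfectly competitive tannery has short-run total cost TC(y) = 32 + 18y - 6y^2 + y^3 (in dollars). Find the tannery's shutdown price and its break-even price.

AVC = 18 - 6y + y^2; minimized at y = 3, giving min AVC = $9. That is the shutdown price.
ATC = 32/y + 18 - 6y + y^2. Setting dATC/dy = −32/y^2 − 6 + 2y = 0 gives y = 4 (since 2·4^3 − 6·4^2 = 32).
min ATC = 32/4 + 18 − 6·4 + 4^2 = $18. That is the break-even price.
For $9 ≤ P < $18 the firm produces at a loss; below $9 it shuts down.

Shutdown price = $9; break-even price = $18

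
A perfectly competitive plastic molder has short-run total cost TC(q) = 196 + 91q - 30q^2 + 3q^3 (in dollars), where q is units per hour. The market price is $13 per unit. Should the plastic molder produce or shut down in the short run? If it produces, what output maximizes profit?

Variable cost is VC = 91q - 30q^2 + 3q^3, so AVC = VC/q = 91 - 30q + 3q^2 and MC = dTC/dq = 91 - 60q + 9q^2.
AVC is minimized where dAVC/dq = -30 + 6q = 0, at q = 5; min AVC = 91 - 30·5 + 3·5^2 = $16.
P = $13 lies below min AVC = $16; no output level covers variable cost.
The firm minimizes its loss by shutting down and losing only its fixed cost of $196.

Shut down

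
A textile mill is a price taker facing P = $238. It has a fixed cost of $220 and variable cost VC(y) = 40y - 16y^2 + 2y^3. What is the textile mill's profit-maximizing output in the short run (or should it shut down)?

From TC, MC = TC'(y) = 40 - 32y + 6y^2 and AVC = VC/y = 40 - 16y + 2y^2.
AVC is minimized where dAVC/dy = -16 + 4y = 0, at y = 4; min AVC = 40 - 16·4 + 2·4^2 = $8.
P = $238 exceeds min AVC = $8, so the firm stays open.
Solving P = MC: -198 - 32y + 6y^2 = 0 ⇒ y = -11/3 or 9. On the upward-sloping branch, y* = 9.
Check: AVC at y = 9 is $58 ≤ P, so revenue covers variable cost.
Profit = P·y − TC = 238·9 − 742 = $1400.

Produce at y = 9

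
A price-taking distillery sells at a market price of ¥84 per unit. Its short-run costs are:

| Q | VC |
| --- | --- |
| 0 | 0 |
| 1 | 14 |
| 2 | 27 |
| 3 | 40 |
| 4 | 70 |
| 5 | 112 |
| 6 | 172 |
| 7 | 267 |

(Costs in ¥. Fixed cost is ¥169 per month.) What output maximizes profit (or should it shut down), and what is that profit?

Q = 6; profit = ¥163

Profit at each row (π = 84Q − TC): Q=0: -169; Q=1: -99; Q=2: -28; Q=3: 43; Q=4: 97; Q=5: 139; Q=6: 163; Q=7: 152.
Profit is maximized at Q = 6. AVC there is 172/6 = ¥28.67 ≤ P, so producing beats shutting down (which would give -¥169).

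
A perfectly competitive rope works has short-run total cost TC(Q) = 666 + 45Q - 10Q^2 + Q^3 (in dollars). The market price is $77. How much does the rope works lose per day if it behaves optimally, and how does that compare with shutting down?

AVC = 45 - 10Q + Q^2 has its minimum $20 at Q = 5; price $77 clears that bar, so the firm operates.
MC = 45 - 20Q + 3Q^2. Setting P = MC and taking the root on the rising branch gives Q* = 8.
TR = 77·8 = 616. TC = 666 + 232 = 898. Profit = 616 − 898 = -$282.
That loss of $282 beats the $666 the firm would lose by shutting down; producing recovers $384 of fixed cost.

Profit = -$282 at Q = 8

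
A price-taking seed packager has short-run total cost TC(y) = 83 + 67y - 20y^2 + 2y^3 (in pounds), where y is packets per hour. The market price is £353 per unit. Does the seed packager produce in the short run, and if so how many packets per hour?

Produce at y = 11

Strip out fixed cost: VC = 67y - 20y^2 + 2y^3. Then AVC = 67 - 20y + 2y^2 and MC = 67 - 40y + 6y^2.
AVC is minimized where dAVC/dy = -20 + 4y = 0, at y = 5; min AVC = 67 - 20·5 + 2·5^2 = £17.
P = £353 exceeds min AVC = £17, so the firm stays open.
Solving P = MC: -286 - 40y + 6y^2 = 0 ⇒ y = -13/3 or 11. On the upward-sloping branch, y* = 11.
Check: AVC at y = 11 is £89 ≤ P, so revenue covers variable cost.
Profit = P·y − TC = 353·11 − 1062 = £2821.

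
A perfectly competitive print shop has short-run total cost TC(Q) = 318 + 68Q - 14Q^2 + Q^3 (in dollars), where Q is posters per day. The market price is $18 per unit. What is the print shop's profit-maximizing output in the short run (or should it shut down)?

Strip out fixed cost: VC = 68Q - 14Q^2 + Q^3. Then AVC = 68 - 14Q + Q^2 and MC = 68 - 28Q + 3Q^2.
The AVC parabola has its vertex at Q = 14/2 = 7, where AVC = 68 - 14·7 + 7^2 = $19.
Since P = $18 < min AVC = $19, price fails to cover variable cost at any output.
The firm minimizes its loss by shutting down and losing only its fixed cost of $318.

Shut down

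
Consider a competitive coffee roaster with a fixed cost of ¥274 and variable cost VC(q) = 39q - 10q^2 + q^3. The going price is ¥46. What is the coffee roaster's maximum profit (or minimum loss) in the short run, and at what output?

AVC = 39 - 10q + q^2; min AVC = ¥14 at q = 5. Since P = ¥46 ≥ min AVC, the firm produces.
With MC = 39 - 20q + 3q^2, P = MC on the upward-sloping part at q* = 7.
TR = 46·7 = 322. TC = 274 + 126 = 400. Profit = 322 − 400 = -¥78.
By producing, the firm covers all variable cost plus ¥196 of fixed cost; shutting down would lose the full ¥274.

Profit = -¥78 at q = 7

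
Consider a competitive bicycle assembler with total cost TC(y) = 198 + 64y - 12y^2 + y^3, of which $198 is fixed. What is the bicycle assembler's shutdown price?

The shutdown price is the minimum of AVC. VC = 64y - 12y^2 + y^3, so AVC = 64 - 12y + y^2.
At the minimum of AVC, MC = AVC. MC = 64 - 24y + 3y^2; setting MC = AVC gives 2y^2 - 12y = 0, so y = 6. min AVC = 28.
The firm shuts down for any P below $28.

$28 per unit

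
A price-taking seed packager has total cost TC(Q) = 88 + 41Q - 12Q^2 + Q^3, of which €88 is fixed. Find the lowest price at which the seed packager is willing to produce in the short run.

€5 per unit

The firm shuts down when price falls below the minimum of average variable cost. AVC = VC/Q = 41 - 12Q + Q^2.
At the minimum of AVC, MC = AVC. MC = 41 - 24Q + 3Q^2; setting MC = AVC gives 2Q^2 - 12Q = 0, so Q = 6. min AVC = 5.
The firm shuts down for any P below €5.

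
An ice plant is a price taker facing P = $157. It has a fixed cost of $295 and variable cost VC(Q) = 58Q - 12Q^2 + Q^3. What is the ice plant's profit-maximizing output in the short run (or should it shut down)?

From TC, MC = TC'(Q) = 58 - 24Q + 3Q^2 and AVC = VC/Q = 58 - 12Q + Q^2.
AVC hits its minimum where MC = AVC, at Q = 6, giving min AVC = 58 - 12·6 + 6^2 = $22.
P = $157 exceeds min AVC = $22, so the firm stays open.
Solving P = MC: -99 - 24Q + 3Q^2 = 0 ⇒ Q = -3 or 11. On the upward-sloping branch, Q* = 11.
Check: AVC at Q = 11 is $47 ≤ P, so revenue covers variable cost.
Profit = P·Q − TC = 157·11 − 812 = $915.

Produce at Q = 11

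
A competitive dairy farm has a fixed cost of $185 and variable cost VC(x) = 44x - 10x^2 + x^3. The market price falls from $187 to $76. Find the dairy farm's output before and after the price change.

MC = 44 - 20x + 3x^2; the shutdown threshold is min AVC = $19 (at x = 5).
With P = $187 above the shutdown price, P = MC gives x = 11.
At P = $76 ≥ min AVC, set P = MC: x = 8. The firm stays open but cuts output.

Output falls from 11 to 8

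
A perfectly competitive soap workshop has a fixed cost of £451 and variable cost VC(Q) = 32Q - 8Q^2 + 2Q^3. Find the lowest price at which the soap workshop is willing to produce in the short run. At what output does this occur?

£24 per unit, at Q = 2

The firm shuts down when price falls below the minimum of average variable cost. AVC = VC/Q = 32 - 8Q + 2Q^2.
dAVC/dQ = -8 + 4Q = 0 gives Q = 2. min AVC = 32 - 8·2 + 2·2^2 = 24.
For P < £24 the firm produces nothing.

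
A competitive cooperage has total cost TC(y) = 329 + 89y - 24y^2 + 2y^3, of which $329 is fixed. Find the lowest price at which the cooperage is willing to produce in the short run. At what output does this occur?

The firm shuts down when price falls below the minimum of average variable cost. AVC = VC/y = 89 - 24y + 2y^2.
dAVC/dy = -24 + 4y = 0 gives y = 6. min AVC = 89 - 24·6 + 2·6^2 = 17.
For P < $17 the firm produces nothing.

$17 per unit, at y = 6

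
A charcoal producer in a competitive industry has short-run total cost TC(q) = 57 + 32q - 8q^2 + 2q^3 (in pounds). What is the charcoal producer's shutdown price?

The shutdown price is the minimum of AVC. VC = 32q - 8q^2 + 2q^3, so AVC = 32 - 8q + 2q^2.
dAVC/dq = -8 + 4q = 0 gives q = 2. min AVC = 32 - 8·2 + 2·2^2 = 24.
So the shutdown price is £24.

£24 per unit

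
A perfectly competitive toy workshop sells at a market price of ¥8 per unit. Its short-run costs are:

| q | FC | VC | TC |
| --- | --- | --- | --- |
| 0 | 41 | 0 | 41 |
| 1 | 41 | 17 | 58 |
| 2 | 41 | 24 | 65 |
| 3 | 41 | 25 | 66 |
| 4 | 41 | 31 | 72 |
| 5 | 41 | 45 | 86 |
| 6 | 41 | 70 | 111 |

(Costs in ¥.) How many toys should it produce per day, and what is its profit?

Profit at each row (π = 8q − TC): q=0: -41; q=1: -50; q=2: -49; q=3: -42; q=4: -40; q=5: -46; q=6: -63.
Profit is maximized at q = 4. AVC there is 31/4 = ¥7.75 ≤ P, so producing beats shutting down (which would give -¥41).

q = 4; profit = -¥40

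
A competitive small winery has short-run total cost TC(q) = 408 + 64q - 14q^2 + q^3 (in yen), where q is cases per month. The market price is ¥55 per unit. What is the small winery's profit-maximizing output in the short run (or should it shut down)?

Produce at q = 9

From TC, MC = TC'(q) = 64 - 28q + 3q^2 and AVC = VC/q = 64 - 14q + q^2.
AVC is minimized where dAVC/dq = -14 + 2q = 0, at q = 7; min AVC = 64 - 14·7 + 7^2 = ¥15.
P = ¥55 exceeds min AVC = ¥15, so the firm stays open.
P = MC gives 9 - 28q + 3q^2 = 0, with roots 1/3 and 9. Take the larger (rising MC): q* = 9.
Check: AVC at q = 9 is ¥19 ≤ P, so revenue covers variable cost.
Profit = P·q − TC = 55·9 − 579 = -¥84, a loss, but smaller than the ¥408 fixed cost the firm would lose by shutting down.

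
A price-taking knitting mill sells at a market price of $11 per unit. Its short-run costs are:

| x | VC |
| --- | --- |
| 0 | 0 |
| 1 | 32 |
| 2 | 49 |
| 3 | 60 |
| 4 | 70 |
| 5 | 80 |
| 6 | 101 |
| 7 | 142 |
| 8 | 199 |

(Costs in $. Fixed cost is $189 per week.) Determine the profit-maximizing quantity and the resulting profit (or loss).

x = 0 (shut down); profit = -$189

Tabulate TR − TC: x=0: -189; x=1: -210; x=2: -216; x=3: -216; x=4: -215; x=5: -214; x=6: -224; x=7: -254; x=8: -300.
Profit is highest at x = 0. Equivalently, the lowest AVC in the table is 80/5 ≈ $16 at x = 5, and P = $11 falls below it — price never covers variable cost, so the firm shuts down and loses only its fixed cost.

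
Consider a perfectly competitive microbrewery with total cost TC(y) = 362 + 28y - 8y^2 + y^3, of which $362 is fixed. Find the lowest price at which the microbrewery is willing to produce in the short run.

Short-run supply begins at min AVC. From VC = 28y - 8y^2 + y^3, AVC = 28 - 8y + y^2.
dAVC/dy = -8 + 2y = 0 gives y = 4. min AVC = 28 - 8·4 + 4^2 = 12.
So the shutdown price is $12.

$12 per unit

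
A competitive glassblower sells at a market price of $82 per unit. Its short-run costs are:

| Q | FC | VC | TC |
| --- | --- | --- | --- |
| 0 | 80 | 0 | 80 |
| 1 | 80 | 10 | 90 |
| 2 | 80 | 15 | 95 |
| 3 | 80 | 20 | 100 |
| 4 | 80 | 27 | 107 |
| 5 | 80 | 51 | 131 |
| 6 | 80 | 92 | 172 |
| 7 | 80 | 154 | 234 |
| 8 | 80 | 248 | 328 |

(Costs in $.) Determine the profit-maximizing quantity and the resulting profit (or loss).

Q = 7; profit = $340

Compute π = P·Q − TC at each output: Q=0: -80; Q=1: -8; Q=2: 69; Q=3: 146; Q=4: 221; Q=5: 279; Q=6: 320; Q=7: 340; Q=8: 328.
Profit is maximized at Q = 7. AVC there is 154/7 = $22 ≤ P, so producing beats shutting down (which would give -$80).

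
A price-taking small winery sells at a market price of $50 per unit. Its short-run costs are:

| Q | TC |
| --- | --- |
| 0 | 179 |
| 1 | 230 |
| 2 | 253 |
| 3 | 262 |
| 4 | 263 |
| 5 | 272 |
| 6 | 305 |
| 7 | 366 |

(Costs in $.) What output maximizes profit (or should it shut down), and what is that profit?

Profit at each row (π = 50Q − TC): Q=0: -179; Q=1: -180; Q=2: -153; Q=3: -112; Q=4: -63; Q=5: -22; Q=6: -5; Q=7: -16.
Profit is maximized at Q = 6. AVC there is 126/6 = $21 ≤ P, so producing beats shutting down (which would give -$179).

Q = 6; profit = -$5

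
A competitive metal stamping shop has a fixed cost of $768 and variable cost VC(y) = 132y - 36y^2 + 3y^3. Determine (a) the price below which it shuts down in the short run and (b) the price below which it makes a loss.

Shutdown price = min AVC. AVC = 132 - 36y + 3y^2, with vertex at y = 6 and minimum $24.
ATC = 768/y + 132 - 36y + 3y^2. Setting dATC/dy = −768/y^2 − 36 + 6y = 0 gives y = 8 (since 6·8^3 − 36·8^2 = 768).
min ATC = 768/8 + 132 − 36·8 + 3·8^2 = $132. That is the break-even price.
For $24 ≤ P < $132 the firm produces at a loss; below $24 it shuts down.

Shutdown price = $24; break-even price = $132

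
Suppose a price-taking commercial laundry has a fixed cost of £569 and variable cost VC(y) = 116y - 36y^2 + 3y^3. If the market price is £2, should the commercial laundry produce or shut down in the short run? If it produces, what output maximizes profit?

Shut down

From TC, MC = TC'(y) = 116 - 72y + 9y^2 and AVC = VC/y = 116 - 36y + 3y^2.
The AVC parabola has its vertex at y = 36/6 = 6, where AVC = 116 - 36·6 + 3·6^2 = £8.
P = £2 lies below min AVC = £8; no output level covers variable cost.
The firm minimizes its loss by shutting down and losing only its fixed cost of £569.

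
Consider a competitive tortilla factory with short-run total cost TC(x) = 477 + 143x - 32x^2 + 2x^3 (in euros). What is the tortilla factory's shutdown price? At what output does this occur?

Short-run supply begins at min AVC. From VC = 143x - 32x^2 + 2x^3, AVC = 143 - 32x + 2x^2.
At the minimum of AVC, MC = AVC. MC = 143 - 64x + 6x^2; setting MC = AVC gives 4x^2 - 32x = 0, so x = 8. min AVC = 15.
For P < €15 the firm produces nothing.

€15 per unit, at x = 8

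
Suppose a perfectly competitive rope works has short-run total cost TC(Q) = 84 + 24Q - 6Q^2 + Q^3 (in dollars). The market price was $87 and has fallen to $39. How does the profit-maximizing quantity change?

Output falls from 7 to 5

MC = 24 - 12Q + 3Q^2; the shutdown threshold is min AVC = $15 (at Q = 3).
At P = $87 ≥ min AVC, set P = MC on the rising branch: Q = 7.
At P = $39 ≥ min AVC, set P = MC: Q = 5. The firm stays open but cuts output.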